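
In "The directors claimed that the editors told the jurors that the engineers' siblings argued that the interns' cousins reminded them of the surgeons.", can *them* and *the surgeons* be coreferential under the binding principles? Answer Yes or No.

*the surgeons* is an R-expression; Principle C requires it to be free (not bound by any c-commanding expression).
— them: object of the clause headed by 'reminded'; the pronoun c-commands the R-expression — coreference blocked (Principle C).

No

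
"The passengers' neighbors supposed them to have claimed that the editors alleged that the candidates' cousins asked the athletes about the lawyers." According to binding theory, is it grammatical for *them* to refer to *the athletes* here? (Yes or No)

*the athletes* is an R-expression; Principle C requires it to be free (not bound by any c-commanding expression).
— them: subject of the clause headed by 'claimed'; the pronoun c-commands the R-expression — coreference blocked (Principle C).

No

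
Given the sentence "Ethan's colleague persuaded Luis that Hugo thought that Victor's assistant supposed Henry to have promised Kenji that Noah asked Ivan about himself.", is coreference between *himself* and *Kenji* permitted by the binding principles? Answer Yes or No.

*himself* is a reflexive; Principle A requires it to be bound within its binding domain — the clause headed by 'asked'.
— Kenji: object of the clause headed by 'promised'; c-commands the reflexive but lies outside its binding domain — cannot bind it (Principle A).

No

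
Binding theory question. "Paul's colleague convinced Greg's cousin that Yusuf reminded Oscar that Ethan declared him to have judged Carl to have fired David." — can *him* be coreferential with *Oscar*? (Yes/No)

*him* is a pronoun; Principle B requires it to be free in its binding domain — the clause headed by 'declared'.
— Oscar: object of the clause headed by 'reminded'; c-commands the pronoun but lies outside its binding domain — allowed.

Yes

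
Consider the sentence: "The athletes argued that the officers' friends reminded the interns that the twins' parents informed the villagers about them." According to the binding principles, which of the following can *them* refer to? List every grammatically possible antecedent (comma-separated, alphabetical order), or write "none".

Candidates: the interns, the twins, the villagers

*them* is a pronoun; Principle B requires it to be free in its binding domain — the clause headed by 'informed'.
— the interns: object of the clause headed by 'reminded'; c-commands the pronoun but lies outside its binding domain — allowed.
— the twins: possessor inside the subject DP of the clause headed by 'informed'; does not c-command the pronoun — Principle B does not apply; allowed.
— the villagers: object of the clause headed by 'informed'; c-commands the pronoun within its binding domain — blocked (Principle B).

the interns, the twins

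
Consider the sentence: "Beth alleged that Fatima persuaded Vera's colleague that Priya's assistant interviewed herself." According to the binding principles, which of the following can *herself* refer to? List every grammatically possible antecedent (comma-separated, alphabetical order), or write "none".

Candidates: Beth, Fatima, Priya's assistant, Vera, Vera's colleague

Priya's assistant

*herself* is a reflexive; Principle A requires it to be bound within its binding domain — the clause headed by 'interviewed'.
— Beth: subject of the matrix clause; c-commands the reflexive but lies outside its binding domain — cannot bind it (Principle A).
— Fatima: subject of the clause headed by 'persuaded'; c-commands the reflexive but lies outside its binding domain — cannot bind it (Principle A).
— Priya's assistant: subject of the clause headed by 'interviewed'; c-commands the reflexive within its binding domain — allowed (Principle A).
— Vera: possessor inside the object DP of the clause headed by 'persuaded'; does not c-command the reflexive — cannot bind it (Principle A).
— Vera's colleague: object of the clause headed by 'persuaded'; c-commands the reflexive but lies outside its binding domain — cannot bind it (Principle A).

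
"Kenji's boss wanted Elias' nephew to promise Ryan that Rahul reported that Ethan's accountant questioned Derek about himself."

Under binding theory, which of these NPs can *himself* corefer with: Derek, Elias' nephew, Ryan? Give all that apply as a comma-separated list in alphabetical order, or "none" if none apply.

*himself* is a reflexive; Principle A requires it to be bound within its binding domain — the clause headed by 'questioned'.
— Derek: object of the clause headed by 'questioned'; c-commands the reflexive within its binding domain — allowed (Principle A).
— Elias' nephew: subject of the clause headed by 'promise'; c-commands the reflexive but lies outside its binding domain — cannot bind it (Principle A).
— Ryan: object of the clause headed by 'promise'; c-commands the reflexive but lies outside its binding domain — cannot bind it (Principle A).

Derek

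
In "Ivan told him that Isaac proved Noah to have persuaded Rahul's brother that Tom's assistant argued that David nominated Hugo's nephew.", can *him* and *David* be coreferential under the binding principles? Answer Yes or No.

*David* is an R-expression; Principle C requires it to be free (not bound by any c-commanding expression).
— him: object of the matrix clause; the pronoun c-commands the R-expression — coreference blocked (Principle C).

No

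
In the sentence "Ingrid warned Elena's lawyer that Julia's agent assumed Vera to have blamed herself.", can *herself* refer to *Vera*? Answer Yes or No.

Yes

*herself* is a reflexive; Principle A requires it to be bound within its binding domain — the clause headed by 'blamed'.
— Vera: subject of the clause headed by 'blamed'; c-commands the reflexive within its binding domain — allowed (Principle A).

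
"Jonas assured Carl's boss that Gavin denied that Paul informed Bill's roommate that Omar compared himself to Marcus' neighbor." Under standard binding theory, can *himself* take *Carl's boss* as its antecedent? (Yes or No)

No

*himself* is a reflexive; Principle A requires it to be bound within its binding domain — the clause headed by 'compared'.
— Carl's boss: object of the matrix clause; c-commands the reflexive but lies outside its binding domain — cannot bind it (Principle A).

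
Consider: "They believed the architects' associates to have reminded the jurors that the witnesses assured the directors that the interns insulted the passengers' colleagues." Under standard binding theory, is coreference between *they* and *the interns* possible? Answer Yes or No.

No

*the interns* is an R-expression; Principle C requires it to be free (not bound by any c-commanding expression).
— they: subject of the matrix clause; the pronoun c-commands the R-expression — coreference blocked (Principle C).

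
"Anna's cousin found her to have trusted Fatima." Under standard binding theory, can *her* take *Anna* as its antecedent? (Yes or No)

Yes

*her* is a pronoun; Principle B requires it to be free in its binding domain — the matrix clause.
— Anna: possessor inside the subject DP of the matrix clause; does not c-command the pronoun — Principle B does not apply; allowed.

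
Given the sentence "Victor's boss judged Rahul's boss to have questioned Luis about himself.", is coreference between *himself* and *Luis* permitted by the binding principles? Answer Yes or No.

*himself* is a reflexive; Principle A requires it to be bound within its binding domain — the clause headed by 'questioned'.
— Luis: object of the clause headed by 'questioned'; c-commands the reflexive within its binding domain — allowed (Principle A).

Yes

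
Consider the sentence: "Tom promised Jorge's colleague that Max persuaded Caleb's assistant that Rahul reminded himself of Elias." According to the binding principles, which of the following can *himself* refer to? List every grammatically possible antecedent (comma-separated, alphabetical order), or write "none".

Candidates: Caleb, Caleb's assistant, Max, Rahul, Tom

*himself* is a reflexive; Principle A requires it to be bound within its binding domain — the clause headed by 'reminded'.
— Caleb: possessor inside the object DP of the clause headed by 'persuaded'; does not c-command the reflexive — cannot bind it (Principle A).
— Caleb's assistant: object of the clause headed by 'persuaded'; c-commands the reflexive but lies outside its binding domain — cannot bind it (Principle A).
— Max: subject of the clause headed by 'persuaded'; c-commands the reflexive but lies outside its binding domain — cannot bind it (Principle A).
— Rahul: subject of the clause headed by 'reminded'; c-commands the reflexive within its binding domain — allowed (Principle A).
— Tom: subject of the matrix clause; c-commands the reflexive but lies outside its binding domain — cannot bind it (Principle A).

Rahul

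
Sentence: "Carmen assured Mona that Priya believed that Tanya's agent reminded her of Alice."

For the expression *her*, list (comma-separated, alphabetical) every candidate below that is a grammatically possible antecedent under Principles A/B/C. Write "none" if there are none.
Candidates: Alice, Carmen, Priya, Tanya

*her* is a pronoun; Principle B requires it to be free in its binding domain — the clause headed by 'reminded'.
— Alice: second object of the clause headed by 'reminded'; is c-commanded by the pronoun; coreference would bind this R-expression — blocked (Principle C).
— Carmen: subject of the matrix clause; c-commands the pronoun but lies outside its binding domain — allowed.
— Priya: subject of the clause headed by 'believed'; c-commands the pronoun but lies outside its binding domain — allowed.
— Tanya: possessor inside the subject DP of the clause headed by 'reminded'; does not c-command the pronoun — Principle B does not apply; allowed.

Carmen, Priya, Tanya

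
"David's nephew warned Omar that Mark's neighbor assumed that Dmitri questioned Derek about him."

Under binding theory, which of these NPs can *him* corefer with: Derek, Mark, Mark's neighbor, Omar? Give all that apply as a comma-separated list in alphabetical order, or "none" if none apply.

*him* is a pronoun; Principle B requires it to be free in its binding domain — the clause headed by 'questioned'.
— Derek: object of the clause headed by 'questioned'; c-commands the pronoun within its binding domain — blocked (Principle B).
— Mark: possessor inside the subject DP of the clause headed by 'assumed'; does not c-command the pronoun — Principle B does not apply; allowed.
— Mark's neighbor: subject of the clause headed by 'assumed'; c-commands the pronoun but lies outside its binding domain — allowed.
— Omar: object of the matrix clause; c-commands the pronoun but lies outside its binding domain — allowed.

Mark, Mark's neighbor, Omar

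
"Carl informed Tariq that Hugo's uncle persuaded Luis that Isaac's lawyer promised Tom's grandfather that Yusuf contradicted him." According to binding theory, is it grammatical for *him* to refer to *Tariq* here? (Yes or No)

Yes

*Tariq* is an R-expression; Principle C requires it to be free (not bound by any c-commanding expression).
— him: object of the clause headed by 'contradicted'; the pronoun does not c-command the R-expression — coreference allowed.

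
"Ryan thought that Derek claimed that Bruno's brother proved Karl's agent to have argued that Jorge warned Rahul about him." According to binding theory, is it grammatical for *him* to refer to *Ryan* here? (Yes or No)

*Ryan* is an R-expression; Principle C requires it to be free (not bound by any c-commanding expression).
— him: second object of the clause headed by 'warned'; the pronoun does not c-command the R-expression — coreference allowed.

Yes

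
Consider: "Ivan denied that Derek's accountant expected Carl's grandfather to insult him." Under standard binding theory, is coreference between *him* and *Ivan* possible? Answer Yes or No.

Yes

*Ivan* is an R-expression; Principle C requires it to be free (not bound by any c-commanding expression).
— him: object of the clause headed by 'insult'; the pronoun does not c-command the R-expression — coreference allowed.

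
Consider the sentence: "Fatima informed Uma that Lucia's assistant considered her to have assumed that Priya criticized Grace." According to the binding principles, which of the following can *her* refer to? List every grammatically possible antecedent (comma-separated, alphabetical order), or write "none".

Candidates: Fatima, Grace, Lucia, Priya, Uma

*her* is a pronoun; Principle B requires it to be free in its binding domain — the clause headed by 'considered'.
— Fatima: subject of the matrix clause; c-commands the pronoun but lies outside its binding domain — allowed.
— Grace: object of the clause headed by 'criticized'; is c-commanded by the pronoun; coreference would bind this R-expression — blocked (Principle C).
— Lucia: possessor inside the subject DP of the clause headed by 'considered'; does not c-command the pronoun — Principle B does not apply; allowed.
— Priya: subject of the clause headed by 'criticized'; is c-commanded by the pronoun; coreference would bind this R-expression — blocked (Principle C).
— Uma: object of the matrix clause; c-commands the pronoun but lies outside its binding domain — allowed.

Fatima, Lucia, Uma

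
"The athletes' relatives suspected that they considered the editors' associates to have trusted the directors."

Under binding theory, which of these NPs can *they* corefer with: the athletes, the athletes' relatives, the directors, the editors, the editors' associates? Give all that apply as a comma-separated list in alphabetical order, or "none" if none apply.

*they* is a pronoun; Principle B requires it to be free in its binding domain — the clause headed by 'considered'.
— the athletes: possessor inside the subject DP of the matrix clause; does not c-command the pronoun — Principle B does not apply; allowed.
— the athletes' relatives: subject of the matrix clause; c-commands the pronoun but lies outside its binding domain — allowed.
— the directors: object of the clause headed by 'trusted'; is c-commanded by the pronoun; coreference would bind this R-expression — blocked (Principle C).
— the editors: possessor inside the subject DP of the clause headed by 'trusted'; is c-commanded by the pronoun; coreference would bind this R-expression — blocked (Principle C).
— the editors' associates: subject of the clause headed by 'trusted'; is c-commanded by the pronoun; coreference would bind this R-expression — blocked (Principle C).

the athletes, the athletes' relatives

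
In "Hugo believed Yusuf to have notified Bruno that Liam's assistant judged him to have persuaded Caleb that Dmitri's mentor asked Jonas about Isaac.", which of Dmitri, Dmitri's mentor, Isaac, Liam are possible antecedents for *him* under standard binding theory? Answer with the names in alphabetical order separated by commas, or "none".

*him* is a pronoun; Principle B requires it to be free in its binding domain — the clause headed by 'judged'.
— Dmitri: possessor inside the subject DP of the clause headed by 'asked'; is c-commanded by the pronoun; coreference would bind this R-expression — blocked (Principle C).
— Dmitri's mentor: subject of the clause headed by 'asked'; is c-commanded by the pronoun; coreference would bind this R-expression — blocked (Principle C).
— Isaac: second object of the clause headed by 'asked'; is c-commanded by the pronoun; coreference would bind this R-expression — blocked (Principle C).
— Liam: possessor inside the subject DP of the clause headed by 'judged'; does not c-command the pronoun — Principle B does not apply; allowed.

Liam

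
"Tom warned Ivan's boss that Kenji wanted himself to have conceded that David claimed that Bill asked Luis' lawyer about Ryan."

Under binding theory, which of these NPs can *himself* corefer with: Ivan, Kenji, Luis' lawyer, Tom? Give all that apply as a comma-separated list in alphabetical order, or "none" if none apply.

Kenji

*himself* is a reflexive; Principle A requires it to be bound within its binding domain — the clause headed by 'wanted'.
— Ivan: possessor inside the object DP of the matrix clause; does not c-command the reflexive — cannot bind it (Principle A).
— Kenji: subject of the clause headed by 'wanted'; c-commands the reflexive within its binding domain — allowed (Principle A).
— Luis' lawyer: object of the clause headed by 'asked'; does not c-command the reflexive — cannot bind it (Principle A).
— Tom: subject of the matrix clause; c-commands the reflexive but lies outside its binding domain — cannot bind it (Principle A).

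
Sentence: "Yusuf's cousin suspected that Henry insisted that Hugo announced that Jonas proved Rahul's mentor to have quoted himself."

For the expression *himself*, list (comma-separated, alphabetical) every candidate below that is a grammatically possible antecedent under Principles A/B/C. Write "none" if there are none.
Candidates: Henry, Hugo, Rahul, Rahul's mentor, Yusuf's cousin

*himself* is a reflexive; Principle A requires it to be bound within its binding domain — the clause headed by 'quoted'.
— Henry: subject of the clause headed by 'insisted'; c-commands the reflexive but lies outside its binding domain — cannot bind it (Principle A).
— Hugo: subject of the clause headed by 'announced'; c-commands the reflexive but lies outside its binding domain — cannot bind it (Principle A).
— Rahul: possessor inside the subject DP of the clause headed by 'quoted'; does not c-command the reflexive — cannot bind it (Principle A).
— Rahul's mentor: subject of the clause headed by 'quoted'; c-commands the reflexive within its binding domain — allowed (Principle A).
— Yusuf's cousin: subject of the matrix clause; c-commands the reflexive but lies outside its binding domain — cannot bind it (Principle A).

Rahul's mentor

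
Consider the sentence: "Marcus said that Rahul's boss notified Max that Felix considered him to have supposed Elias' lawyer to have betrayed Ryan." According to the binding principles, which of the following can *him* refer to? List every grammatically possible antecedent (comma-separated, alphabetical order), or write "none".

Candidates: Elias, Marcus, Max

*him* is a pronoun; Principle B requires it to be free in its binding domain — the clause headed by 'considered'.
— Elias: possessor inside the subject DP of the clause headed by 'betrayed'; is c-commanded by the pronoun; coreference would bind this R-expression — blocked (Principle C).
— Marcus: subject of the matrix clause; c-commands the pronoun but lies outside its binding domain — allowed.
— Max: object of the clause headed by 'notified'; c-commands the pronoun but lies outside its binding domain — allowed.

Marcus, Max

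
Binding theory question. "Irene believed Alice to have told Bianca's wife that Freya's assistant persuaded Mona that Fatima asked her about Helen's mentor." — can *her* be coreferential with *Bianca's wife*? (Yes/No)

Yes

*her* is a pronoun; Principle B requires it to be free in its binding domain — the clause headed by 'asked'.
— Bianca's wife: object of the clause headed by 'told'; c-commands the pronoun but lies outside its binding domain — allowed.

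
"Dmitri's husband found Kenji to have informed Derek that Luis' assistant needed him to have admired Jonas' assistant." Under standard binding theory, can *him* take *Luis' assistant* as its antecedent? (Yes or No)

No

*him* is a pronoun; Principle B requires it to be free in its binding domain — the clause headed by 'needed'.
— Luis' assistant: subject of the clause headed by 'needed'; c-commands the pronoun within its binding domain — blocked (Principle B).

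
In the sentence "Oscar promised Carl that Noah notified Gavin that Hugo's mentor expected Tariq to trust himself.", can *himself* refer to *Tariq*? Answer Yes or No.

Yes

*himself* is a reflexive; Principle A requires it to be bound within its binding domain — the clause headed by 'trust'.
— Tariq: subject of the clause headed by 'trust'; c-commands the reflexive within its binding domain — allowed (Principle A).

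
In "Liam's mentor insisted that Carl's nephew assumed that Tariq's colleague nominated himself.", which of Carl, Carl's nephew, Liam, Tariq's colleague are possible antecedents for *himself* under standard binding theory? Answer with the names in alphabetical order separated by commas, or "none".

Tariq's colleague

*himself* is a reflexive; Principle A requires it to be bound within its binding domain — the clause headed by 'nominated'.
— Carl: possessor inside the subject DP of the clause headed by 'assumed'; does not c-command the reflexive — cannot bind it (Principle A).
— Carl's nephew: subject of the clause headed by 'assumed'; c-commands the reflexive but lies outside its binding domain — cannot bind it (Principle A).
— Liam: possessor inside the subject DP of the matrix clause; does not c-command the reflexive — cannot bind it (Principle A).
— Tariq's colleague: subject of the clause headed by 'nominated'; c-commands the reflexive within its binding domain — allowed (Principle A).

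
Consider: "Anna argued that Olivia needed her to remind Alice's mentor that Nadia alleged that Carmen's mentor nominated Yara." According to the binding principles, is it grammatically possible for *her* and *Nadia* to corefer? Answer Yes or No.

*her* is a pronoun; Principle B requires it to be free in its binding domain — the clause headed by 'needed'.
— Nadia: subject of the clause headed by 'alleged'; is c-commanded by the pronoun; coreference would bind this R-expression — blocked (Principle C).

No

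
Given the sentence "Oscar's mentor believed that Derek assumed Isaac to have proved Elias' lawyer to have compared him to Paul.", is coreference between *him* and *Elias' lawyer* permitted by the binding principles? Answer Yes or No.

*him* is a pronoun; Principle B requires it to be free in its binding domain — the clause headed by 'compared'.
— Elias' lawyer: subject of the clause headed by 'compared'; c-commands the pronoun within its binding domain — blocked (Principle B).

No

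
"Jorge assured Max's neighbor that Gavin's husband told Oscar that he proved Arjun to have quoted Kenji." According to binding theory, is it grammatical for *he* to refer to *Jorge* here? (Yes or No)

*Jorge* is an R-expression; Principle C requires it to be free (not bound by any c-commanding expression).
— he: subject of the clause headed by 'proved'; the pronoun does not c-command the R-expression — coreference allowed.

Yes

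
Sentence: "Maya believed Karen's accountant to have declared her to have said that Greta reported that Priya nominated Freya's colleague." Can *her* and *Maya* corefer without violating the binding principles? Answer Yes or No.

*Maya* is an R-expression; Principle C requires it to be free (not bound by any c-commanding expression).
— her: subject of the clause headed by 'said'; the pronoun does not c-command the R-expression — coreference allowed.

Yes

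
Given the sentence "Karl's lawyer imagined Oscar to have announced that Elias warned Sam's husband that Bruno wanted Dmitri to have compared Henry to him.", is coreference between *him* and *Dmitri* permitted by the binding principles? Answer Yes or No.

*him* is a pronoun; Principle B requires it to be free in its binding domain — the clause headed by 'compared'.
— Dmitri: subject of the clause headed by 'compared'; c-commands the pronoun within its binding domain — blocked (Principle B).

No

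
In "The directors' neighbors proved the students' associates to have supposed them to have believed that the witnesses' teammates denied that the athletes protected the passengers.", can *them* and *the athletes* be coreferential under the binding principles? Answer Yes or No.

No

*the athletes* is an R-expression; Principle C requires it to be free (not bound by any c-commanding expression).
— them: subject of the clause headed by 'believed'; the pronoun c-commands the R-expression — coreference blocked (Principle C).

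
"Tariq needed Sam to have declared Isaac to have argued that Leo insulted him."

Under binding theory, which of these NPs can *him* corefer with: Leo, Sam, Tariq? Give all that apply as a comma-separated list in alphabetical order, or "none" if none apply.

Sam, Tariq

*him* is a pronoun; Principle B requires it to be free in its binding domain — the clause headed by 'insulted'.
— Leo: subject of the clause headed by 'insulted'; c-commands the pronoun within its binding domain — blocked (Principle B).
— Sam: subject of the clause headed by 'declared'; c-commands the pronoun but lies outside its binding domain — allowed.
— Tariq: subject of the matrix clause; c-commands the pronoun but lies outside its binding domain — allowed.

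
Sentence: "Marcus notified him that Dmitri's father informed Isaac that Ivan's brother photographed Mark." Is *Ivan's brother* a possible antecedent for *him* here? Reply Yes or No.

*him* is a pronoun; Principle B requires it to be free in its binding domain — the matrix clause.
— Ivan's brother: subject of the clause headed by 'photographed'; is c-commanded by the pronoun; coreference would bind this R-expression — blocked (Principle C).

No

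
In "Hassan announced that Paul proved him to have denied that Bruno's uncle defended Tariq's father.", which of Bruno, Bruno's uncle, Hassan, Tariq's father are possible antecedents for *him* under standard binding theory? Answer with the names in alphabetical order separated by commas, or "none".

Hassan

*him* is a pronoun; Principle B requires it to be free in its binding domain — the clause headed by 'proved'.
— Bruno: possessor inside the subject DP of the clause headed by 'defended'; is c-commanded by the pronoun; coreference would bind this R-expression — blocked (Principle C).
— Bruno's uncle: subject of the clause headed by 'defended'; is c-commanded by the pronoun; coreference would bind this R-expression — blocked (Principle C).
— Hassan: subject of the matrix clause; c-commands the pronoun but lies outside its binding domain — allowed.
— Tariq's father: object of the clause headed by 'defended'; is c-commanded by the pronoun; coreference would bind this R-expression — blocked (Principle C).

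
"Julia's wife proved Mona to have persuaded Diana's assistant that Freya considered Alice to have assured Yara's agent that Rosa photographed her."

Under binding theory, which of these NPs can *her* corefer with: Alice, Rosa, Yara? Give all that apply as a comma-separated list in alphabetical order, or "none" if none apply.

*her* is a pronoun; Principle B requires it to be free in its binding domain — the clause headed by 'photographed'.
— Alice: subject of the clause headed by 'assured'; c-commands the pronoun but lies outside its binding domain — allowed.
— Rosa: subject of the clause headed by 'photographed'; c-commands the pronoun within its binding domain — blocked (Principle B).
— Yara: possessor inside the object DP of the clause headed by 'assured'; does not c-command the pronoun — Principle B does not apply; allowed.

Alice, Yara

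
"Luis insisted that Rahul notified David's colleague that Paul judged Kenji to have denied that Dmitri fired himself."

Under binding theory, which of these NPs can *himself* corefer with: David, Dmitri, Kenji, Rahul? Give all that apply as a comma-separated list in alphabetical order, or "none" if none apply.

*himself* is a reflexive; Principle A requires it to be bound within its binding domain — the clause headed by 'fired'.
— David: possessor inside the object DP of the clause headed by 'notified'; does not c-command the reflexive — cannot bind it (Principle A).
— Dmitri: subject of the clause headed by 'fired'; c-commands the reflexive within its binding domain — allowed (Principle A).
— Kenji: subject of the clause headed by 'denied'; c-commands the reflexive but lies outside its binding domain — cannot bind it (Principle A).
— Rahul: subject of the clause headed by 'notified'; c-commands the reflexive but lies outside its binding domain — cannot bind it (Principle A).

Dmitri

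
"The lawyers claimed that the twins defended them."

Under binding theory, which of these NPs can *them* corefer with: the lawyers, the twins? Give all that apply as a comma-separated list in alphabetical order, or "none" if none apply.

the lawyers

*them* is a pronoun; Principle B requires it to be free in its binding domain — the clause headed by 'defended'.
— the lawyers: subject of the matrix clause; c-commands the pronoun but lies outside its binding domain — allowed.
— the twins: subject of the clause headed by 'defended'; c-commands the pronoun within its binding domain — blocked (Principle B).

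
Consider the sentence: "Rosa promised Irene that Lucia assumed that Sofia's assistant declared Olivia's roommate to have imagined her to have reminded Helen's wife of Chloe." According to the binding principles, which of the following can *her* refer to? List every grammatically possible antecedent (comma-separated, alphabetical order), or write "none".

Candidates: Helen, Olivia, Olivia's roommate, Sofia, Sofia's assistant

Olivia, Sofia, Sofia's assistant

*her* is a pronoun; Principle B requires it to be free in its binding domain — the clause headed by 'imagined'.
— Helen: possessor inside the object DP of the clause headed by 'reminded'; is c-commanded by the pronoun; coreference would bind this R-expression — blocked (Principle C).
— Olivia: possessor inside the subject DP of the clause headed by 'imagined'; does not c-command the pronoun — Principle B does not apply; allowed.
— Olivia's roommate: subject of the clause headed by 'imagined'; c-commands the pronoun within its binding domain — blocked (Principle B).
— Sofia: possessor inside the subject DP of the clause headed by 'declared'; does not c-command the pronoun — Principle B does not apply; allowed.
— Sofia's assistant: subject of the clause headed by 'declared'; c-commands the pronoun but lies outside its binding domain — allowed.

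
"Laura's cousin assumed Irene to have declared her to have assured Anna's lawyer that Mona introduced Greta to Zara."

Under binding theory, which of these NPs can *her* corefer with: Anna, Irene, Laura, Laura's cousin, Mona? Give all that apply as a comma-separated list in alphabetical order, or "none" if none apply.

Laura, Laura's cousin

*her* is a pronoun; Principle B requires it to be free in its binding domain — the clause headed by 'declared'.
— Anna: possessor inside the object DP of the clause headed by 'assured'; is c-commanded by the pronoun; coreference would bind this R-expression — blocked (Principle C).
— Irene: subject of the clause headed by 'declared'; c-commands the pronoun within its binding domain — blocked (Principle B).
— Laura: possessor inside the subject DP of the matrix clause; does not c-command the pronoun — Principle B does not apply; allowed.
— Laura's cousin: subject of the matrix clause; c-commands the pronoun but lies outside its binding domain — allowed.
— Mona: subject of the clause headed by 'introduced'; is c-commanded by the pronoun; coreference would bind this R-expression — blocked (Principle C).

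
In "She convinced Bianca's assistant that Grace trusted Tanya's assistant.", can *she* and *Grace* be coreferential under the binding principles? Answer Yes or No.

No

*Grace* is an R-expression; Principle C requires it to be free (not bound by any c-commanding expression).
— she: subject of the matrix clause; the pronoun c-commands the R-expression — coreference blocked (Principle C).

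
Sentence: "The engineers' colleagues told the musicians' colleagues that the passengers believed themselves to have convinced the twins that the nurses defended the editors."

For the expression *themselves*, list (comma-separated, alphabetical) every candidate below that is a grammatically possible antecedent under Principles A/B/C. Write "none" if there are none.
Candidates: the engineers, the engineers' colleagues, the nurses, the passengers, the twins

the passengers

*themselves* is a reflexive; Principle A requires it to be bound within its binding domain — the clause headed by 'believed'.
— the engineers: possessor inside the subject DP of the matrix clause; does not c-command the reflexive — cannot bind it (Principle A).
— the engineers' colleagues: subject of the matrix clause; c-commands the reflexive but lies outside its binding domain — cannot bind it (Principle A).
— the nurses: subject of the clause headed by 'defended'; does not c-command the reflexive — cannot bind it (Principle A).
— the passengers: subject of the clause headed by 'believed'; c-commands the reflexive within its binding domain — allowed (Principle A).
— the twins: object of the clause headed by 'convinced'; does not c-command the reflexive — cannot bind it (Principle A).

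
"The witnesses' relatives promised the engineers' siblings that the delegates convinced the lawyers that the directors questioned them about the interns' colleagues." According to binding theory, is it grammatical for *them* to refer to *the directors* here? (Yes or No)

*the directors* is an R-expression; Principle C requires it to be free (not bound by any c-commanding expression).
— them: object of the clause headed by 'questioned'; the R-expression locally c-commands the pronoun — coreference blocked (Principle B on the pronoun).

No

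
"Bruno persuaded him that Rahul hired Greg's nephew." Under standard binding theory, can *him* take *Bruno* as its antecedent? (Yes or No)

*him* is a pronoun; Principle B requires it to be free in its binding domain — the matrix clause.
— Bruno: subject of the matrix clause; c-commands the pronoun within its binding domain — blocked (Principle B).

No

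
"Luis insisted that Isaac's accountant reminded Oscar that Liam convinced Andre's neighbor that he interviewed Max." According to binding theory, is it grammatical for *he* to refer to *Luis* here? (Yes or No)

Yes

*Luis* is an R-expression; Principle C requires it to be free (not bound by any c-commanding expression).
— he: subject of the clause headed by 'interviewed'; the pronoun does not c-command the R-expression — coreference allowed.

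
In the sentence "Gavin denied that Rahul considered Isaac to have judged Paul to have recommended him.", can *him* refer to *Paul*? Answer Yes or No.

No

*him* is a pronoun; Principle B requires it to be free in its binding domain — the clause headed by 'recommended'.
— Paul: subject of the clause headed by 'recommended'; c-commands the pronoun within its binding domain — blocked (Principle B).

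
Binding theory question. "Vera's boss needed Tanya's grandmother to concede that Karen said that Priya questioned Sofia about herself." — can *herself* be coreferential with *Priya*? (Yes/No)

*herself* is a reflexive; Principle A requires it to be bound within its binding domain — the clause headed by 'questioned'.
— Priya: subject of the clause headed by 'questioned'; c-commands the reflexive within its binding domain — allowed (Principle A).

Yes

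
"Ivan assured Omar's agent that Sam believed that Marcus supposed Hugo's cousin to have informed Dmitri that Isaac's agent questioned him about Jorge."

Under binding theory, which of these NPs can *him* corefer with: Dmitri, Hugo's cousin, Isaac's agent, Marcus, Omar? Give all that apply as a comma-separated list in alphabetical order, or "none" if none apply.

*him* is a pronoun; Principle B requires it to be free in its binding domain — the clause headed by 'questioned'.
— Dmitri: object of the clause headed by 'informed'; c-commands the pronoun but lies outside its binding domain — allowed.
— Hugo's cousin: subject of the clause headed by 'informed'; c-commands the pronoun but lies outside its binding domain — allowed.
— Isaac's agent: subject of the clause headed by 'questioned'; c-commands the pronoun within its binding domain — blocked (Principle B).
— Marcus: subject of the clause headed by 'supposed'; c-commands the pronoun but lies outside its binding domain — allowed.
— Omar: possessor inside the object DP of the matrix clause; does not c-command the pronoun — Principle B does not apply; allowed.

Dmitri, Hugo's cousin, Marcus, Omar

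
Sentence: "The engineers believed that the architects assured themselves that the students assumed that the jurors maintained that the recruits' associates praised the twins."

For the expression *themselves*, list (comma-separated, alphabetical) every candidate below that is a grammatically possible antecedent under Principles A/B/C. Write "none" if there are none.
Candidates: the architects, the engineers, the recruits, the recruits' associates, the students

*themselves* is a reflexive; Principle A requires it to be bound within its binding domain — the clause headed by 'assured'.
— the architects: subject of the clause headed by 'assured'; c-commands the reflexive within its binding domain — allowed (Principle A).
— the engineers: subject of the matrix clause; c-commands the reflexive but lies outside its binding domain — cannot bind it (Principle A).
— the recruits: possessor inside the subject DP of the clause headed by 'praised'; does not c-command the reflexive — cannot bind it (Principle A).
— the recruits' associates: subject of the clause headed by 'praised'; does not c-command the reflexive — cannot bind it (Principle A).
— the students: subject of the clause headed by 'assumed'; does not c-command the reflexive — cannot bind it (Principle A).

the architects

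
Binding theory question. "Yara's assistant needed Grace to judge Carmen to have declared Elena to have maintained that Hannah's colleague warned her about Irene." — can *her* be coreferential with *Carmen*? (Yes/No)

Yes

*her* is a pronoun; Principle B requires it to be free in its binding domain — the clause headed by 'warned'.
— Carmen: subject of the clause headed by 'declared'; c-commands the pronoun but lies outside its binding domain — allowed.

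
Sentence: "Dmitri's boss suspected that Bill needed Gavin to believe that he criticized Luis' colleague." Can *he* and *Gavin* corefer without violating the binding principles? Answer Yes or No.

*Gavin* is an R-expression; Principle C requires it to be free (not bound by any c-commanding expression).
— he: subject of the clause headed by 'criticized'; the pronoun does not c-command the R-expression — coreference allowed.

Yes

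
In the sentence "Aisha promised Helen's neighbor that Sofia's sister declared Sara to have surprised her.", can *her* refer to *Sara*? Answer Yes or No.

*her* is a pronoun; Principle B requires it to be free in its binding domain — the clause headed by 'surprised'.
— Sara: subject of the clause headed by 'surprised'; c-commands the pronoun within its binding domain — blocked (Principle B).

No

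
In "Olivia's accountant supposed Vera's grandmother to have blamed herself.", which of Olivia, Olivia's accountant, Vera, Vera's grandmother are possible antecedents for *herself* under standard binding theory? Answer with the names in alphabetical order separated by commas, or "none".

*herself* is a reflexive; Principle A requires it to be bound within its binding domain — the clause headed by 'blamed'.
— Olivia: possessor inside the subject DP of the matrix clause; does not c-command the reflexive — cannot bind it (Principle A).
— Olivia's accountant: subject of the matrix clause; c-commands the reflexive but lies outside its binding domain — cannot bind it (Principle A).
— Vera: possessor inside the subject DP of the clause headed by 'blamed'; does not c-command the reflexive — cannot bind it (Principle A).
— Vera's grandmother: subject of the clause headed by 'blamed'; c-commands the reflexive within its binding domain — allowed (Principle A).

Vera's grandmother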